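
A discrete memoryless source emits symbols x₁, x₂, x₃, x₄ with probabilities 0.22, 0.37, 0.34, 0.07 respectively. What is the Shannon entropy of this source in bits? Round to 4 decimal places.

1.8090 bits

H = −Σ pᵢ log₂ pᵢ.
−0.22·log₂(0.22) = 0.4806
−0.37·log₂(0.37) = 0.5307
−0.34·log₂(0.34) = 0.5292
−0.07·log₂(0.07) = 0.2686
Sum ≈ 1.8090 → 1.8090 bits.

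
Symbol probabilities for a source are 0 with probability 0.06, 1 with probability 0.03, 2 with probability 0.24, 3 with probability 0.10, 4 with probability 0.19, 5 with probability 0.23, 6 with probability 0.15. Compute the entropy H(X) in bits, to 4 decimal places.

H = −Σ pᵢ log₂ pᵢ.
−0.06·log₂(0.06) = 0.2435
−0.03·log₂(0.03) = 0.1518
−0.24·log₂(0.24) = 0.4941
−0.10·log₂(0.10) = 0.3322
−0.19·log₂(0.19) = 0.4552
−0.23·log₂(0.23) = 0.4877
−0.15·log₂(0.15) = 0.4105
Sum ≈ 2.5751 → 2.5751 bits.

2.5751 bits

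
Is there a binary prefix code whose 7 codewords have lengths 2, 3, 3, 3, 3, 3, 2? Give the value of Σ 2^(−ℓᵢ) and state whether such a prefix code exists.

With common denominator 2^3 = 8: Σ 2^(−ℓᵢ) = 2/8 + 1/8 + 1/8 + 1/8 + 1/8 + 1/8 + 2/8 = 9/8 = 1.125.
Kraft's inequality requires Σ ≤ 1; here Σ = 1.125 > 1, so no such prefix code exists.

1.125; no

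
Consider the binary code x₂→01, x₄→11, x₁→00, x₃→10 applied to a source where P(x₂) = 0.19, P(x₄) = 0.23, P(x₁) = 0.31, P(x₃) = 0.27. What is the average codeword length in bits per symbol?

2 bits/symbol

L̄ = Σ pᵢ·ℓᵢ = 0.19·2 + 0.23·2 + 0.31·2 + 0.27·2 = 2 bits/symbol.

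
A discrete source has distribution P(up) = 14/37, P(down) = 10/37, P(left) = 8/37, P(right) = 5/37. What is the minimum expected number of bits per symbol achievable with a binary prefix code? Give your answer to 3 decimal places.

Repeatedly combine the two least-probable nodes; the expected code length is the sum of the merged weights.
merge 5/37 + 8/37 → 13/37
merge 10/37 + 13/37 → 23/37
merge 14/37 + 23/37 → 1
L = 13/37 + 23/37 + 1 = 73/37 ≈ 1.973 bits/symbol.

1.973 bits/symbol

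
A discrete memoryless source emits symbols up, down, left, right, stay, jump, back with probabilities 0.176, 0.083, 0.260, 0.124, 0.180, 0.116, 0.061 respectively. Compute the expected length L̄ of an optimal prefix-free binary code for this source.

Repeatedly combine the two least-probable nodes; the expected code length is the sum of the merged weights.
merge 61/1000 + 83/1000 → 18/125
merge 29/250 + 31/250 → 6/25
merge 18/125 + 22/125 → 8/25
merge 9/50 + 6/25 → 21/50
merge 13/50 + 8/25 → 29/50
merge 21/50 + 29/50 → 1
L = 18/125 + 6/25 + 8/25 + 21/50 + 29/50 + 1 = 338/125 = 2.704 bits/symbol.

2.704 bits/symbol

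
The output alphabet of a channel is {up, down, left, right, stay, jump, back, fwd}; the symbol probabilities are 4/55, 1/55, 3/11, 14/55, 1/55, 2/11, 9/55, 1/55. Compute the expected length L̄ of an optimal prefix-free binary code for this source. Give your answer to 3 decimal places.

Repeatedly combine the two least-probable nodes; the expected code length is the sum of the merged weights.
merge 1/55 + 1/55 → 2/55
merge 1/55 + 2/55 → 3/55
merge 3/55 + 4/55 → 7/55
merge 7/55 + 9/55 → 16/55
merge 2/11 + 14/55 → 24/55
merge 3/11 + 16/55 → 31/55
merge 24/55 + 31/55 → 1
L = 2/55 + 3/55 + 7/55 + 16/55 + 24/55 + 31/55 + 1 = 138/55 ≈ 2.509 bits/symbol.

2.509 bits/symbol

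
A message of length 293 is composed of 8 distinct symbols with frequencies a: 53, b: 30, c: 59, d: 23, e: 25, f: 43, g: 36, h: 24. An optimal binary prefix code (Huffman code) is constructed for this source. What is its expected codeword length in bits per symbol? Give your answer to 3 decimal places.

2.959 bits/symbol

Probabilities are the counts divided by 293.
Repeatedly combine the two least-probable nodes; the expected code length is the sum of the merged weights.
merge 23/293 + 24/293 → 47/293
merge 25/293 + 30/293 → 55/293
merge 36/293 + 43/293 → 79/293
merge 47/293 + 53/293 → 100/293
merge 55/293 + 59/293 → 114/293
merge 79/293 + 100/293 → 179/293
merge 114/293 + 179/293 → 1
L = 47/293 + 55/293 + 79/293 + 100/293 + 114/293 + 179/293 + 1 = 867/293 ≈ 2.959 bits/symbol.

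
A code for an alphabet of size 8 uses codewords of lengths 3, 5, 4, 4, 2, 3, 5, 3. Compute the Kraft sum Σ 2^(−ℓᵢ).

With common denominator 2^5 = 32: Σ 2^(−ℓᵢ) = 4/32 + 1/32 + 2/32 + 2/32 + 8/32 + 4/32 + 1/32 + 4/32 = 26/32 = 0.8125.

0.8125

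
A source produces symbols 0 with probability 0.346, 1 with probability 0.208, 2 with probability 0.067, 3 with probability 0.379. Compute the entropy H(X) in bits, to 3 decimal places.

1.793 bits

H = −Σ pᵢ log₂ pᵢ.
−0.346·log₂(0.346) = 0.5298
−0.208·log₂(0.208) = 0.4712
−0.067·log₂(0.067) = 0.2613
−0.379·log₂(0.379) = 0.5305
Sum ≈ 1.7927 → 1.793 bits.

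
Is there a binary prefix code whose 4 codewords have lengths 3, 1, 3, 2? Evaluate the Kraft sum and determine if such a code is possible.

1; yes

With common denominator 2^3 = 8: Σ 2^(−ℓᵢ) = 1/8 + 4/8 + 1/8 + 2/8 = 8/8 = 1.
Kraft's inequality requires Σ ≤ 1; here Σ = 1 ≤ 1, so such a prefix code exists.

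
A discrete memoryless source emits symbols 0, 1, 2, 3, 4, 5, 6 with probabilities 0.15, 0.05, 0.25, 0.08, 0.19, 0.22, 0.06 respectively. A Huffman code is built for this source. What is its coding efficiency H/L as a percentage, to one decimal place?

Entropy H = −Σ p log₂ p ≈ 2.5975 bits.
Huffman merges: 1/20+3/50→11/100; 2/25+11/100→19/100; 3/20+19/100→17/50; 19/100+11/50→41/100; 1/4+17/50→59/100; 41/100+59/100→1. L = 66/25 ≈ 2.6400.
Efficiency = H/L = 2.5975/2.6400 = 98.4%.

98.4%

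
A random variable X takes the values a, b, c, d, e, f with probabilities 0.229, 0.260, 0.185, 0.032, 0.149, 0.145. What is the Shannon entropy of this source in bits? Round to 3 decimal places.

H = −Σ pᵢ log₂ pᵢ.
−0.229·log₂(0.229) = 0.4870
−0.260·log₂(0.260) = 0.5053
−0.185·log₂(0.185) = 0.4504
−0.032·log₂(0.032) = 0.1589
−0.149·log₂(0.149) = 0.4092
−0.145·log₂(0.145) = 0.4040
Sum ≈ 2.4147 → 2.415 bits.

2.415 bits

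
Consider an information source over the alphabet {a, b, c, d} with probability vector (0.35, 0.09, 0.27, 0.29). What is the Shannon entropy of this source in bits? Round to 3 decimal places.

1.871 bits

H = −Σ pᵢ log₂ pᵢ.
−0.35·log₂(0.35) = 0.5301
−0.09·log₂(0.09) = 0.3127
−0.27·log₂(0.27) = 0.5100
−0.29·log₂(0.29) = 0.5179
Sum ≈ 1.8707 → 1.871 bits.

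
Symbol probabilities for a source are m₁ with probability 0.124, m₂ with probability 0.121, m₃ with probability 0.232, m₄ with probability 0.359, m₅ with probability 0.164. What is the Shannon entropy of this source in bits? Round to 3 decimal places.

H = −Σ pᵢ log₂ pᵢ.
−0.124·log₂(0.124) = 0.3734
−0.121·log₂(0.121) = 0.3687
−0.232·log₂(0.232) = 0.4890
−0.359·log₂(0.359) = 0.5306
−0.164·log₂(0.164) = 0.4278
Sum ≈ 2.1895 → 2.189 bits.

2.189 bits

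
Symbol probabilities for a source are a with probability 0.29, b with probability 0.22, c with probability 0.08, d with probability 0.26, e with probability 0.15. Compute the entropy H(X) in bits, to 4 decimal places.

2.2058 bits

H = −Σ pᵢ log₂ pᵢ.
−0.29·log₂(0.29) = 0.5179
−0.22·log₂(0.22) = 0.4806
−0.08·log₂(0.08) = 0.2915
−0.26·log₂(0.26) = 0.5053
−0.15·log₂(0.15) = 0.4105
Sum ≈ 2.2058 → 2.2058 bits.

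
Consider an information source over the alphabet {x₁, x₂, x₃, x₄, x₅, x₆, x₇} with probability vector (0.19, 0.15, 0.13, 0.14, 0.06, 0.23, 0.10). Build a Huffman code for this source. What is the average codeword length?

Repeatedly combine the two least-probable nodes; the expected code length is the sum of the merged weights.
merge 3/50 + 1/10 → 4/25
merge 13/100 + 7/50 → 27/100
merge 3/20 + 4/25 → 31/100
merge 19/100 + 23/100 → 21/50
merge 27/100 + 31/100 → 29/50
merge 21/50 + 29/50 → 1
L = 4/25 + 27/100 + 31/100 + 21/50 + 29/50 + 1 = 137/50 = 2.74 bits/symbol.

2.74 bits/symbol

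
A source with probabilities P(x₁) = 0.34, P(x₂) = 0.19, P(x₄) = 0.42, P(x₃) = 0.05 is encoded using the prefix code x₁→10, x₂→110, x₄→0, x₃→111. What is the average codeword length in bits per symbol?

L̄ = Σ pᵢ·ℓᵢ = 0.34·2 + 0.19·3 + 0.42·1 + 0.05·3 = 1.82 bits/symbol.

1.82 bits/symbol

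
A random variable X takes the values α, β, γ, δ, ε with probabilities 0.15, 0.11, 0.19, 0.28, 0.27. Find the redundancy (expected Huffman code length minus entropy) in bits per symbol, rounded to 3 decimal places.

Entropy H = −Σ p log₂ p ≈ 2.2403 bits.
Huffman merges: 11/100+3/20→13/50; 19/100+13/50→9/20; 27/100+7/25→11/20; 9/20+11/20→1. L = 113/50 ≈ 2.2600.
L − H = 2.2600 − 2.2403 = 0.020 bits.

0.020 bits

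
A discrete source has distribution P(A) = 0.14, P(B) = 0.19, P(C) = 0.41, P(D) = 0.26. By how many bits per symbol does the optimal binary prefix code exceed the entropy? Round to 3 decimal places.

0.035 bits

Entropy H = −Σ p log₂ p ≈ 1.8850 bits.
Huffman merges: 7/50+19/100→33/100; 13/50+33/100→59/100; 41/100+59/100→1. L = 48/25 ≈ 1.9200.
L − H = 1.9200 − 1.8850 = 0.035 bits.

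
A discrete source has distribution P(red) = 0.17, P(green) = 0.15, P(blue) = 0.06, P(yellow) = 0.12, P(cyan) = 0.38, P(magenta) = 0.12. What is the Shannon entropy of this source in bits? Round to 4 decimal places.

2.3533 bits

H = −Σ pᵢ log₂ pᵢ.
−0.17·log₂(0.17) = 0.4346
−0.15·log₂(0.15) = 0.4105
−0.06·log₂(0.06) = 0.2435
−0.12·log₂(0.12) = 0.3671
−0.38·log₂(0.38) = 0.5305
−0.12·log₂(0.12) = 0.3671
Sum ≈ 2.3533 → 2.3533 bits.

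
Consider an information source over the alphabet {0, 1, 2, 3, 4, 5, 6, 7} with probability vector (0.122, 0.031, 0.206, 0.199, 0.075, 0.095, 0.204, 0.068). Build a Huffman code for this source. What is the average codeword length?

Repeatedly combine the two least-probable nodes; the expected code length is the sum of the merged weights.
merge 31/1000 + 17/250 → 99/1000
merge 3/40 + 19/200 → 17/100
merge 99/1000 + 61/500 → 221/1000
merge 17/100 + 199/1000 → 369/1000
merge 51/250 + 103/500 → 41/100
merge 221/1000 + 369/1000 → 59/100
merge 41/100 + 59/100 → 1
L = 99/1000 + 17/100 + 221/1000 + 369/1000 + 41/100 + 59/100 + 1 = 2859/1000 = 2.859 bits/symbol.

2.859 bits/symbol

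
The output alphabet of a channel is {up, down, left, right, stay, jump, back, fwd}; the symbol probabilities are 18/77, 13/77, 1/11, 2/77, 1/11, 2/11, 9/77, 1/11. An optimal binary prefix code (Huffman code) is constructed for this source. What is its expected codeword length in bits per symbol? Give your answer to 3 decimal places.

Repeatedly combine the two least-probable nodes; the expected code length is the sum of the merged weights.
merge 2/77 + 1/11 → 9/77
merge 1/11 + 1/11 → 2/11
merge 9/77 + 9/77 → 18/77
merge 13/77 + 2/11 → 27/77
merge 2/11 + 18/77 → 32/77
merge 18/77 + 27/77 → 45/77
merge 32/77 + 45/77 → 1
L = 9/77 + 2/11 + 18/77 + 27/77 + 32/77 + 45/77 + 1 = 222/77 ≈ 2.883 bits/symbol.

2.883 bits/symbol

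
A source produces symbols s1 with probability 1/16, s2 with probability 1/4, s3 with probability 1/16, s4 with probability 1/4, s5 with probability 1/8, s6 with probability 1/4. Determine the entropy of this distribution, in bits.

Each probability is a power of 1/2, so log₂(1/p) is an integer.
H = Σ p·log₂(1/p) = 1/16·4 + 1/4·2 + 1/16·4 + 1/4·2 + 1/8·3 + 1/4·2 = 2.375 bits.

2.375 bits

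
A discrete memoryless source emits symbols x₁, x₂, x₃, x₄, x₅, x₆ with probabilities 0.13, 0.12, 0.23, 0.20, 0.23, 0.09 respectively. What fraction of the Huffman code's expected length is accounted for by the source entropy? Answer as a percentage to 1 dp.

Entropy H = −Σ p log₂ p ≈ 2.5021 bits.
Huffman merges: 9/100+3/25→21/100; 13/100+1/5→33/100; 21/100+23/100→11/25; 23/100+33/100→14/25; 11/25+14/25→1. L = 127/50 ≈ 2.5400.
Efficiency = H/L = 2.5021/2.5400 = 98.5%.

98.5%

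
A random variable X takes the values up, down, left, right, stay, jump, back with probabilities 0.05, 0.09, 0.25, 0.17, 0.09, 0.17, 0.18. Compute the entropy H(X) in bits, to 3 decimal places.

H = −Σ pᵢ log₂ pᵢ.
−0.05·log₂(0.05) = 0.2161
−0.09·log₂(0.09) = 0.3127
−0.25·log₂(0.25) = 0.5000
−0.17·log₂(0.17) = 0.4346
−0.09·log₂(0.09) = 0.3127
−0.17·log₂(0.17) = 0.4346
−0.18·log₂(0.18) = 0.4453
Sum ≈ 2.6559 → 2.656 bits.

2.656 bits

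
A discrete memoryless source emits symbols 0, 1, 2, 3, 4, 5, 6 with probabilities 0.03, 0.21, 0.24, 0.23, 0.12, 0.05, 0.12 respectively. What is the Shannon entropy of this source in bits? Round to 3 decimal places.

H = −Σ pᵢ log₂ pᵢ.
−0.03·log₂(0.03) = 0.1518
−0.21·log₂(0.21) = 0.4728
−0.24·log₂(0.24) = 0.4941
−0.23·log₂(0.23) = 0.4877
−0.12·log₂(0.12) = 0.3671
−0.05·log₂(0.05) = 0.2161
−0.12·log₂(0.12) = 0.3671
Sum ≈ 2.5566 → 2.557 bits.

2.557 bits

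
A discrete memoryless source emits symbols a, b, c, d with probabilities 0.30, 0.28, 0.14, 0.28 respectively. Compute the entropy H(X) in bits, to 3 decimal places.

1.947 bits

H = −Σ pᵢ log₂ pᵢ.
−0.30·log₂(0.30) = 0.5211
−0.28·log₂(0.28) = 0.5142
−0.14·log₂(0.14) = 0.3971
−0.28·log₂(0.28) = 0.5142
Sum ≈ 1.9466 → 1.947 bits.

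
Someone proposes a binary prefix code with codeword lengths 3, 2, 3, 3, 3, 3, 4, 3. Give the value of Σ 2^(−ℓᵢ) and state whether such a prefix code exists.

With common denominator 2^4 = 16: Σ 2^(−ℓᵢ) = 2/16 + 4/16 + 2/16 + 2/16 + 2/16 + 2/16 + 1/16 + 2/16 = 17/16 = 1.0625.
Kraft's inequality requires Σ ≤ 1; here Σ = 1.0625 > 1, so no such prefix code exists.

1.0625; no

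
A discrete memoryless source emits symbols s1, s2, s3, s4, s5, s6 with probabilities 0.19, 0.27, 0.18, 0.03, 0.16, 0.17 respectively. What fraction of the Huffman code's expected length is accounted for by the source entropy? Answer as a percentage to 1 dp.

95.3%

Entropy H = −Σ p log₂ p ≈ 2.4199 bits.
Huffman merges: 3/100+4/25→19/100; 17/100+9/50→7/20; 19/100+19/100→19/50; 27/100+7/20→31/50; 19/50+31/50→1. L = 127/50 ≈ 2.5400.
Efficiency = H/L = 2.4199/2.5400 = 95.3%.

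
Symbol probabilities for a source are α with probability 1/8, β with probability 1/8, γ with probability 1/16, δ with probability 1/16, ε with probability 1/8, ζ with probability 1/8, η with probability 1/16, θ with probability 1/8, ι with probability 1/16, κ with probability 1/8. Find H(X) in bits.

3.25 bits

Each probability is a power of 1/2, so log₂(1/p) is an integer.
H = Σ p·log₂(1/p) = 1/8·3 + 1/8·3 + 1/16·4 + 1/16·4 + 1/8·3 + 1/8·3 + 1/16·4 + 1/8·3 + 1/16·4 + 1/8·3 = 3.25 bits.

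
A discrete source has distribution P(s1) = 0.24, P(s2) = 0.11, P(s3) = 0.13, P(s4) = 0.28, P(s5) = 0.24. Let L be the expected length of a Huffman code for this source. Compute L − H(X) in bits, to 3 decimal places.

Entropy H = −Σ p log₂ p ≈ 2.2354 bits.
Huffman merges: 11/100+13/100→6/25; 6/25+6/25→12/25; 6/25+7/25→13/25; 12/25+13/25→1. L = 56/25 ≈ 2.2400.
L − H = 2.2400 − 2.2354 = 0.005 bits.

0.005 bits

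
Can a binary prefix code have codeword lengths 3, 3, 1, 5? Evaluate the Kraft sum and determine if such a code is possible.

0.78125; yes

With common denominator 2^5 = 32: Σ 2^(−ℓᵢ) = 4/32 + 4/32 + 16/32 + 1/32 = 25/32 = 0.78125.
Kraft's inequality requires Σ ≤ 1; here Σ = 0.78125 ≤ 1, so such a prefix code exists.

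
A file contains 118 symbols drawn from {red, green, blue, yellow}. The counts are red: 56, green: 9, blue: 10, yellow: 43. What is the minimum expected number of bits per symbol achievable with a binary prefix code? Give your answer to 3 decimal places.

Probabilities are the counts divided by 118.
Repeatedly combine the two least-probable nodes; the expected code length is the sum of the merged weights.
merge 9/118 + 5/59 → 19/118
merge 19/118 + 43/118 → 31/59
merge 28/59 + 31/59 → 1
L = 19/118 + 31/59 + 1 = 199/118 ≈ 1.686 bits/symbol.

1.686 bits/symbol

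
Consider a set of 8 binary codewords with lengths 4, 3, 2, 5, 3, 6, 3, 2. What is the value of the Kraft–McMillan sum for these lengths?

With common denominator 2^6 = 64: Σ 2^(−ℓᵢ) = 4/64 + 8/64 + 16/64 + 2/64 + 8/64 + 1/64 + 8/64 + 16/64 = 63/64 = 0.984375.

0.984375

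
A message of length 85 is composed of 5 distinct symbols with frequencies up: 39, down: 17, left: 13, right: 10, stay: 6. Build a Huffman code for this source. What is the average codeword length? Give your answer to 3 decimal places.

2.071 bits/symbol

Probabilities are the counts divided by 85.
Repeatedly combine the two least-probable nodes; the expected code length is the sum of the merged weights.
merge 6/85 + 2/17 → 16/85
merge 13/85 + 16/85 → 29/85
merge 1/5 + 29/85 → 46/85
merge 39/85 + 46/85 → 1
L = 16/85 + 29/85 + 46/85 + 1 = 176/85 ≈ 2.071 bits/symbol.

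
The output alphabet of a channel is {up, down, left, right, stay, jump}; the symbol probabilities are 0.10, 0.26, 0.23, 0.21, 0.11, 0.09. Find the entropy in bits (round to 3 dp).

H = −Σ pᵢ log₂ pᵢ.
−0.10·log₂(0.10) = 0.3322
−0.26·log₂(0.26) = 0.5053
−0.23·log₂(0.23) = 0.4877
−0.21·log₂(0.21) = 0.4728
−0.11·log₂(0.11) = 0.3503
−0.09·log₂(0.09) = 0.3127
Sum ≈ 2.4609 → 2.461 bits.

2.461 bits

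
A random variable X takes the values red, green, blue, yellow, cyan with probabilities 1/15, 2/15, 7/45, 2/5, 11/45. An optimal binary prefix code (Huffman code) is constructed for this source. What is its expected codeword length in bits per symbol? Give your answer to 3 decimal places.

Repeatedly combine the two least-probable nodes; the expected code length is the sum of the merged weights.
merge 1/15 + 2/15 → 1/5
merge 7/45 + 1/5 → 16/45
merge 11/45 + 16/45 → 3/5
merge 2/5 + 3/5 → 1
L = 1/5 + 16/45 + 3/5 + 1 = 97/45 ≈ 2.156 bits/symbol.

2.156 bits/symbol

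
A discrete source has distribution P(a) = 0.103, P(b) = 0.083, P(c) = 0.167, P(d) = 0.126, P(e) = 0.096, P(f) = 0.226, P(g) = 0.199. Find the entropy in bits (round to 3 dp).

2.717 bits

H = −Σ pᵢ log₂ pᵢ.
−0.103·log₂(0.103) = 0.3378
−0.083·log₂(0.083) = 0.2980
−0.167·log₂(0.167) = 0.4312
−0.126·log₂(0.126) = 0.3766
−0.096·log₂(0.096) = 0.3246
−0.226·log₂(0.226) = 0.4849
−0.199·log₂(0.199) = 0.4635
Sum ≈ 2.7165 → 2.717 bits.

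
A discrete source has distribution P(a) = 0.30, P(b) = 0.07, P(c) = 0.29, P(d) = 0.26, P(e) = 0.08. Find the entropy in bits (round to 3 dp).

2.104 bits

H = −Σ pᵢ log₂ pᵢ.
−0.30·log₂(0.30) = 0.5211
−0.07·log₂(0.07) = 0.2686
−0.29·log₂(0.29) = 0.5179
−0.26·log₂(0.26) = 0.5053
−0.08·log₂(0.08) = 0.2915
Sum ≈ 2.1043 → 2.104 bits.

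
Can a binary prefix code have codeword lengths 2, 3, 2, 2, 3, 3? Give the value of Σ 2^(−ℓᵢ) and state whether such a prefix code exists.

With common denominator 2^3 = 8: Σ 2^(−ℓᵢ) = 2/8 + 1/8 + 2/8 + 2/8 + 1/8 + 1/8 = 9/8 = 1.125.
Kraft's inequality requires Σ ≤ 1; here Σ = 1.125 > 1, so no such prefix code exists.

1.125; no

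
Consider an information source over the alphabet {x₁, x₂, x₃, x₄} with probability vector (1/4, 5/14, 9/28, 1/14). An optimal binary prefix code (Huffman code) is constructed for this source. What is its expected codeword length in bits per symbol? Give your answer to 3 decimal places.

Repeatedly combine the two least-probable nodes; the expected code length is the sum of the merged weights.
merge 1/14 + 1/4 → 9/28
merge 9/28 + 9/28 → 9/14
merge 5/14 + 9/14 → 1
L = 9/28 + 9/14 + 1 = 55/28 ≈ 1.964 bits/symbol.

1.964 bits/symbol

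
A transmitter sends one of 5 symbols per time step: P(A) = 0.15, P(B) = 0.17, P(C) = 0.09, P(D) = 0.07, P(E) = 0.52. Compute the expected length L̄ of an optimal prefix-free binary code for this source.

Repeatedly combine the two least-probable nodes; the expected code length is the sum of the merged weights.
merge 7/100 + 9/100 → 4/25
merge 3/20 + 4/25 → 31/100
merge 17/100 + 31/100 → 12/25
merge 12/25 + 13/25 → 1
L = 4/25 + 31/100 + 12/25 + 1 = 39/20 = 1.95 bits/symbol.

1.95 bits/symbol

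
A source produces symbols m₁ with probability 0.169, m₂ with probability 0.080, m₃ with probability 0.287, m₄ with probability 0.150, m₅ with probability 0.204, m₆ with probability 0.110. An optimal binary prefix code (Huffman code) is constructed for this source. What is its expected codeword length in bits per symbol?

Repeatedly combine the two least-probable nodes; the expected code length is the sum of the merged weights.
merge 2/25 + 11/100 → 19/100
merge 3/20 + 169/1000 → 319/1000
merge 19/100 + 51/250 → 197/500
merge 287/1000 + 319/1000 → 303/500
merge 197/500 + 303/500 → 1
L = 19/100 + 319/1000 + 197/500 + 303/500 + 1 = 2509/1000 = 2.509 bits/symbol.

2.509 bits/symbol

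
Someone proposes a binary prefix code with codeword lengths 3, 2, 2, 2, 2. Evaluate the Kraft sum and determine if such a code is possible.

With common denominator 2^3 = 8: Σ 2^(−ℓᵢ) = 1/8 + 2/8 + 2/8 + 2/8 + 2/8 = 9/8 = 1.125.
Kraft's inequality requires Σ ≤ 1; here Σ = 1.125 > 1, so no such prefix code exists.

1.125; no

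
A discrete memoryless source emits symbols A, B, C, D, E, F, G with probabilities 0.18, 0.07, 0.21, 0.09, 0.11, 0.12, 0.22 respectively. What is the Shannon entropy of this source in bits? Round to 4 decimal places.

2.6973 bits

H = −Σ pᵢ log₂ pᵢ.
−0.18·log₂(0.18) = 0.4453
−0.07·log₂(0.07) = 0.2686
−0.21·log₂(0.21) = 0.4728
−0.09·log₂(0.09) = 0.3127
−0.11·log₂(0.11) = 0.3503
−0.12·log₂(0.12) = 0.3671
−0.22·log₂(0.22) = 0.4806
Sum ≈ 2.6973 → 2.6973 bits.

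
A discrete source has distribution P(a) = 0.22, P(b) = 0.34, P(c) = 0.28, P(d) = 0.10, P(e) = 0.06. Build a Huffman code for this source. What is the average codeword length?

2.16 bits/symbol

Repeatedly combine the two least-probable nodes; the expected code length is the sum of the merged weights.
merge 3/50 + 1/10 → 4/25
merge 4/25 + 11/50 → 19/50
merge 7/25 + 17/50 → 31/50
merge 19/50 + 31/50 → 1
L = 4/25 + 19/50 + 31/50 + 1 = 54/25 = 2.16 bits/symbol.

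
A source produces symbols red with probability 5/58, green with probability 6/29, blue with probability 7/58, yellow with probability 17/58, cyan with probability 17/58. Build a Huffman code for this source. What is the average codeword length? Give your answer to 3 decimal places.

2.207 bits/symbol

Repeatedly combine the two least-probable nodes; the expected code length is the sum of the merged weights.
merge 5/58 + 7/58 → 6/29
merge 6/29 + 6/29 → 12/29
merge 17/58 + 17/58 → 17/29
merge 12/29 + 17/29 → 1
L = 6/29 + 12/29 + 17/29 + 1 = 64/29 ≈ 2.207 bits/symbol.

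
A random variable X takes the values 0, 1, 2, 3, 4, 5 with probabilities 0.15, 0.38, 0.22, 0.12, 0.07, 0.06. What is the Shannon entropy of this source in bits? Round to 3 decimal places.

H = −Σ pᵢ log₂ pᵢ.
−0.15·log₂(0.15) = 0.4105
−0.38·log₂(0.38) = 0.5305
−0.22·log₂(0.22) = 0.4806
−0.12·log₂(0.12) = 0.3671
−0.07·log₂(0.07) = 0.2686
−0.06·log₂(0.06) = 0.2435
Sum ≈ 2.3007 → 2.301 bits.

2.301 bits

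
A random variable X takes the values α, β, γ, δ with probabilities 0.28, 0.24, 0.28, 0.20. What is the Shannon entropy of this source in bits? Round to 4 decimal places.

1.9870 bits

H = −Σ pᵢ log₂ pᵢ.
−0.28·log₂(0.28) = 0.5142
−0.24·log₂(0.24) = 0.4941
−0.28·log₂(0.28) = 0.5142
−0.20·log₂(0.20) = 0.4644
Sum ≈ 1.9870 → 1.9870 bits.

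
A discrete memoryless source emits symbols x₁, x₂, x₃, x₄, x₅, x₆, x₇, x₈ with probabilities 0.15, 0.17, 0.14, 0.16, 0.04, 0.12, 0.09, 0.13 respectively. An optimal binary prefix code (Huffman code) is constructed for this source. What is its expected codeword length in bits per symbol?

2.96 bits/symbol

Repeatedly combine the two least-probable nodes; the expected code length is the sum of the merged weights.
merge 1/25 + 9/100 → 13/100
merge 3/25 + 13/100 → 1/4
merge 13/100 + 7/50 → 27/100
merge 3/20 + 4/25 → 31/100
merge 17/100 + 1/4 → 21/50
merge 27/100 + 31/100 → 29/50
merge 21/50 + 29/50 → 1
L = 13/100 + 1/4 + 27/100 + 31/100 + 21/50 + 29/50 + 1 = 74/25 = 2.96 bits/symbol.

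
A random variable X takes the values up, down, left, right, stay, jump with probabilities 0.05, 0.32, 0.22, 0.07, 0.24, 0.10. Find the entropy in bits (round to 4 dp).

H = −Σ pᵢ log₂ pᵢ.
−0.05·log₂(0.05) = 0.2161
−0.32·log₂(0.32) = 0.5260
−0.22·log₂(0.22) = 0.4806
−0.07·log₂(0.07) = 0.2686
−0.24·log₂(0.24) = 0.4941
−0.10·log₂(0.10) = 0.3322
Sum ≈ 2.3176 → 2.3176 bits.

2.3176 bits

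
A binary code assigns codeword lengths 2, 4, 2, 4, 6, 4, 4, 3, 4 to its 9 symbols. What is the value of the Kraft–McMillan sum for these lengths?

With common denominator 2^6 = 64: Σ 2^(−ℓᵢ) = 16/64 + 4/64 + 16/64 + 4/64 + 1/64 + 4/64 + 4/64 + 8/64 + 4/64 = 61/64 = 0.953125.

0.953125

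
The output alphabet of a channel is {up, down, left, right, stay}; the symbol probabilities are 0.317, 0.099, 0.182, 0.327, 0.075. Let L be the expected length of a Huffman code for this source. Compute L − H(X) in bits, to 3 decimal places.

Entropy H = −Σ p log₂ p ≈ 2.1107 bits.
Huffman merges: 3/40+99/1000→87/500; 87/500+91/500→89/250; 317/1000+327/1000→161/250; 89/250+161/250→1. L = 1087/500 ≈ 2.1740.
L − H = 2.1740 − 2.1107 = 0.063 bits.

0.063 bits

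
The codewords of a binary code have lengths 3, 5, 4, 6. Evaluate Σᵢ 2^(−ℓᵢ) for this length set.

With common denominator 2^6 = 64: Σ 2^(−ℓᵢ) = 8/64 + 2/64 + 4/64 + 1/64 = 15/64 = 0.234375.

0.234375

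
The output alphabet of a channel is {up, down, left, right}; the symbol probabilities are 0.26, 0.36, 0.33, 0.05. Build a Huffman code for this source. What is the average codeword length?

1.95 bits/symbol

Repeatedly combine the two least-probable nodes; the expected code length is the sum of the merged weights.
merge 1/20 + 13/50 → 31/100
merge 31/100 + 33/100 → 16/25
merge 9/25 + 16/25 → 1
L = 31/100 + 16/25 + 1 = 39/20 = 1.95 bits/symbol.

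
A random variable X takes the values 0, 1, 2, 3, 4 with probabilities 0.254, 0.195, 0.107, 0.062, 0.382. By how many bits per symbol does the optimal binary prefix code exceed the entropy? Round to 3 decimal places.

Entropy H = −Σ p log₂ p ≈ 2.0862 bits.
Huffman merges: 31/500+107/1000→169/1000; 169/1000+39/200→91/250; 127/500+91/250→309/500; 191/500+309/500→1. L = 2151/1000 ≈ 2.1510.
L − H = 2.1510 − 2.0862 = 0.065 bits.

0.065 bits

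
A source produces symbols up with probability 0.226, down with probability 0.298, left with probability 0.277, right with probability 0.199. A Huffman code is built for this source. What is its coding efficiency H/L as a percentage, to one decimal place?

Entropy H = −Σ p log₂ p ≈ 1.9819 bits.
Huffman merges: 199/1000+113/500→17/40; 277/1000+149/500→23/40; 17/40+23/40→1. L = 2 ≈ 2.0000.
Efficiency = H/L = 1.9819/2.0000 = 99.1%.

99.1%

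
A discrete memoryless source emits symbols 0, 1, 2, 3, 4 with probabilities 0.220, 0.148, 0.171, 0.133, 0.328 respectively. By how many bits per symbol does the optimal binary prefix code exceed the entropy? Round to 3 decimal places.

0.042 bits

Entropy H = −Σ p log₂ p ≈ 2.2388 bits.
Huffman merges: 133/1000+37/250→281/1000; 171/1000+11/50→391/1000; 281/1000+41/125→609/1000; 391/1000+609/1000→1. L = 2281/1000 ≈ 2.2810.
L − H = 2.2810 − 2.2388 = 0.042 bits.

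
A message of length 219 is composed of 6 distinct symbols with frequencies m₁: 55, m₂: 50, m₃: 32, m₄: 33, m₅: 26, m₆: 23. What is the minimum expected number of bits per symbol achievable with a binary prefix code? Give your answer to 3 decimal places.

Probabilities are the counts divided by 219.
Repeatedly combine the two least-probable nodes; the expected code length is the sum of the merged weights.
merge 23/219 + 26/219 → 49/219
merge 32/219 + 11/73 → 65/219
merge 49/219 + 50/219 → 33/73
merge 55/219 + 65/219 → 40/73
merge 33/73 + 40/73 → 1
L = 49/219 + 65/219 + 33/73 + 40/73 + 1 = 184/73 ≈ 2.521 bits/symbol.

2.521 bits/symbol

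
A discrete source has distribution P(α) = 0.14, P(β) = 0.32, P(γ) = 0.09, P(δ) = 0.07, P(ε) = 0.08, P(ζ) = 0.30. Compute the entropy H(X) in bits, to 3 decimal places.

H = −Σ pᵢ log₂ pᵢ.
−0.14·log₂(0.14) = 0.3971
−0.32·log₂(0.32) = 0.5260
−0.09·log₂(0.09) = 0.3127
−0.07·log₂(0.07) = 0.2686
−0.08·log₂(0.08) = 0.2915
−0.30·log₂(0.30) = 0.5211
Sum ≈ 2.3170 → 2.317 bits.

2.317 bits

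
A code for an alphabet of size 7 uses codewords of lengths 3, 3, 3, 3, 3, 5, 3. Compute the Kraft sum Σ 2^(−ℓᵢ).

With common denominator 2^5 = 32: Σ 2^(−ℓᵢ) = 4/32 + 4/32 + 4/32 + 4/32 + 4/32 + 1/32 + 4/32 = 25/32 = 0.78125.

0.78125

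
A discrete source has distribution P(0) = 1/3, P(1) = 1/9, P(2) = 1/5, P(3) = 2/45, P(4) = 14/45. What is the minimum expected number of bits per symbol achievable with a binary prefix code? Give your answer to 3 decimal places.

2.156 bits/symbol

Repeatedly combine the two least-probable nodes; the expected code length is the sum of the merged weights.
merge 2/45 + 1/9 → 7/45
merge 7/45 + 1/5 → 16/45
merge 14/45 + 1/3 → 29/45
merge 16/45 + 29/45 → 1
L = 7/45 + 16/45 + 29/45 + 1 = 97/45 ≈ 2.156 bits/symbol.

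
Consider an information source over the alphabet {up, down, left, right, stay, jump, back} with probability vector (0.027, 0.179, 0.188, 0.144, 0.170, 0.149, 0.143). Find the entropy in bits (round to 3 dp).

H = −Σ pᵢ log₂ pᵢ.
−0.027·log₂(0.027) = 0.1407
−0.179·log₂(0.179) = 0.4443
−0.188·log₂(0.188) = 0.4533
−0.144·log₂(0.144) = 0.4026
−0.170·log₂(0.170) = 0.4346
−0.149·log₂(0.149) = 0.4092
−0.143·log₂(0.143) = 0.4012
Sum ≈ 2.6860 → 2.686 bits.

2.686 bits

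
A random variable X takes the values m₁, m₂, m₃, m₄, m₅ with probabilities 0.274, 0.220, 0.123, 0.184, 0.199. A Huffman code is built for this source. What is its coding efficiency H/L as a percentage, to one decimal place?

98.7%

Entropy H = −Σ p log₂ p ≈ 2.2771 bits.
Huffman merges: 123/1000+23/125→307/1000; 199/1000+11/50→419/1000; 137/500+307/1000→581/1000; 419/1000+581/1000→1. L = 2307/1000 ≈ 2.3070.
Efficiency = H/L = 2.2771/2.3070 = 98.7%.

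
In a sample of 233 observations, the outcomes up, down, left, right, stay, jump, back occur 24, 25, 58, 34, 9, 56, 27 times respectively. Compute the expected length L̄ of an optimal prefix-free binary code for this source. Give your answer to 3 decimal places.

Probabilities are the counts divided by 233.
Repeatedly combine the two least-probable nodes; the expected code length is the sum of the merged weights.
merge 9/233 + 24/233 → 33/233
merge 25/233 + 27/233 → 52/233
merge 33/233 + 34/233 → 67/233
merge 52/233 + 56/233 → 108/233
merge 58/233 + 67/233 → 125/233
merge 108/233 + 125/233 → 1
L = 33/233 + 52/233 + 67/233 + 108/233 + 125/233 + 1 = 618/233 ≈ 2.652 bits/symbol.

2.652 bits/symbol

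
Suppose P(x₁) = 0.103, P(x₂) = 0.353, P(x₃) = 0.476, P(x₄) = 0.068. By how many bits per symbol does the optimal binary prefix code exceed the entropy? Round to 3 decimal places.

Entropy H = −Σ p log₂ p ≈ 1.6416 bits.
Huffman merges: 17/250+103/1000→171/1000; 171/1000+353/1000→131/250; 119/250+131/250→1. L = 339/200 ≈ 1.6950.
L − H = 1.6950 − 1.6416 = 0.053 bits.

0.053 bits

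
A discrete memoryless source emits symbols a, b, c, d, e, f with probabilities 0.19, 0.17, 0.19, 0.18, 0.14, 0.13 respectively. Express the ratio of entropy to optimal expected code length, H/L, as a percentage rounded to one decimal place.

98.1%

Entropy H = −Σ p log₂ p ≈ 2.5701 bits.
Huffman merges: 13/100+7/50→27/100; 17/100+9/50→7/20; 19/100+19/100→19/50; 27/100+7/20→31/50; 19/50+31/50→1. L = 131/50 ≈ 2.6200.
Efficiency = H/L = 2.5701/2.6200 = 98.1%.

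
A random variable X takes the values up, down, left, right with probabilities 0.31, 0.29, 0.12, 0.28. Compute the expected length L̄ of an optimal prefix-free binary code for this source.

2 bits/symbol

Repeatedly combine the two least-probable nodes; the expected code length is the sum of the merged weights.
merge 3/25 + 7/25 → 2/5
merge 29/100 + 31/100 → 3/5
merge 2/5 + 3/5 → 1
L = 2/5 + 3/5 + 1 = 2 bits/symbol.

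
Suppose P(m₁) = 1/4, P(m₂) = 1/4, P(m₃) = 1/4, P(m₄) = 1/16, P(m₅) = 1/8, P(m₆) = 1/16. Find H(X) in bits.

Each probability is a power of 1/2, so log₂(1/p) is an integer.
H = Σ p·log₂(1/p) = 1/4·2 + 1/4·2 + 1/4·2 + 1/16·4 + 1/8·3 + 1/16·4 = 2.375 bits.

2.375 bits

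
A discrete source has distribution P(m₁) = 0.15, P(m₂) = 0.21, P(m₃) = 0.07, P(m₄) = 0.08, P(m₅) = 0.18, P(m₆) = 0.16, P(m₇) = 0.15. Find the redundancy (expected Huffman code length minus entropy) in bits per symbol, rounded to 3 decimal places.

0.038 bits

Entropy H = −Σ p log₂ p ≈ 2.7223 bits.
Huffman merges: 7/100+2/25→3/20; 3/20+3/20→3/10; 3/20+4/25→31/100; 9/50+21/100→39/100; 3/10+31/100→61/100; 39/100+61/100→1. L = 69/25 ≈ 2.7600.
L − H = 2.7600 − 2.7223 = 0.038 bits.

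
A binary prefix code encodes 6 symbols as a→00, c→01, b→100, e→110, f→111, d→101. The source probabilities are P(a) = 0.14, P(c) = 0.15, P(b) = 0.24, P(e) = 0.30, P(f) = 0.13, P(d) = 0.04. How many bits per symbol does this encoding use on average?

L̄ = Σ pᵢ·ℓᵢ = 0.14·2 + 0.15·2 + 0.24·3 + 0.30·3 + 0.13·3 + 0.04·3 = 2.71 bits/symbol.

2.71 bits/symbol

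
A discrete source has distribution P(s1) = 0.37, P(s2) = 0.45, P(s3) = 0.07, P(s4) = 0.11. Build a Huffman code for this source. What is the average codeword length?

Repeatedly combine the two least-probable nodes; the expected code length is the sum of the merged weights.
merge 7/100 + 11/100 → 9/50
merge 9/50 + 37/100 → 11/20
merge 9/20 + 11/20 → 1
L = 9/50 + 11/20 + 1 = 173/100 = 1.73 bits/symbol.

1.73 bits/symbol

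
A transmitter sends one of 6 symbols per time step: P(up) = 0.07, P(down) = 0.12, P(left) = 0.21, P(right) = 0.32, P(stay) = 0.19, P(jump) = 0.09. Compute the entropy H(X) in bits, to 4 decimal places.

2.4024 bits

H = −Σ pᵢ log₂ pᵢ.
−0.07·log₂(0.07) = 0.2686
−0.12·log₂(0.12) = 0.3671
−0.21·log₂(0.21) = 0.4728
−0.32·log₂(0.32) = 0.5260
−0.19·log₂(0.19) = 0.4552
−0.09·log₂(0.09) = 0.3127
Sum ≈ 2.4024 → 2.4024 bits.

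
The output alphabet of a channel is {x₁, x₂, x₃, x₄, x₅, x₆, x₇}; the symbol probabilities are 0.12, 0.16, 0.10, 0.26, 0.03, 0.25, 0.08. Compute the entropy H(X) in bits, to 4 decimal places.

2.5708 bits

H = −Σ pᵢ log₂ pᵢ.
−0.12·log₂(0.12) = 0.3671
−0.16·log₂(0.16) = 0.4230
−0.10·log₂(0.10) = 0.3322
−0.26·log₂(0.26) = 0.5053
−0.03·log₂(0.03) = 0.1518
−0.25·log₂(0.25) = 0.5000
−0.08·log₂(0.08) = 0.2915
Sum ≈ 2.5708 → 2.5708 bits.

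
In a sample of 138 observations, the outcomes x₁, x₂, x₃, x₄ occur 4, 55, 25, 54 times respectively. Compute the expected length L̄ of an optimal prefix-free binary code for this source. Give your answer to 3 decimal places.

1.812 bits/symbol

Probabilities are the counts divided by 138.
Repeatedly combine the two least-probable nodes; the expected code length is the sum of the merged weights.
merge 2/69 + 25/138 → 29/138
merge 29/138 + 9/23 → 83/138
merge 55/138 + 83/138 → 1
L = 29/138 + 83/138 + 1 = 125/69 ≈ 1.812 bits/symbol.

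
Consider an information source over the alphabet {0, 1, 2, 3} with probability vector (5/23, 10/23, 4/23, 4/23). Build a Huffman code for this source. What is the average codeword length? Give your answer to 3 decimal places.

Repeatedly combine the two least-probable nodes; the expected code length is the sum of the merged weights.
merge 4/23 + 4/23 → 8/23
merge 5/23 + 8/23 → 13/23
merge 10/23 + 13/23 → 1
L = 8/23 + 13/23 + 1 = 44/23 ≈ 1.913 bits/symbol.

1.913 bits/symbol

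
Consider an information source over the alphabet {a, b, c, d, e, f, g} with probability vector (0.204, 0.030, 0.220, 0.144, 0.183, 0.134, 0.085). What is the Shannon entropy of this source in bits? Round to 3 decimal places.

2.642 bits

H = −Σ pᵢ log₂ pᵢ.
−0.204·log₂(0.204) = 0.4678
−0.030·log₂(0.030) = 0.1518
−0.220·log₂(0.220) = 0.4806
−0.144·log₂(0.144) = 0.4026
−0.183·log₂(0.183) = 0.4484
−0.134·log₂(0.134) = 0.3886
−0.085·log₂(0.085) = 0.3023
Sum ≈ 2.6420 → 2.642 bits.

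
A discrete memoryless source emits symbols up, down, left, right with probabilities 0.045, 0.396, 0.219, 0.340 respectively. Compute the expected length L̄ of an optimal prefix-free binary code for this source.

1.868 bits/symbol

Repeatedly combine the two least-probable nodes; the expected code length is the sum of the merged weights.
merge 9/200 + 219/1000 → 33/125
merge 33/125 + 17/50 → 151/250
merge 99/250 + 151/250 → 1
L = 33/125 + 151/250 + 1 = 467/250 = 1.868 bits/symbol.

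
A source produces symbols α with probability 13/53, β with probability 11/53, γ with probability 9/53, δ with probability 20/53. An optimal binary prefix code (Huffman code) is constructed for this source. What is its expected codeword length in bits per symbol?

Repeatedly combine the two least-probable nodes; the expected code length is the sum of the merged weights.
merge 9/53 + 11/53 → 20/53
merge 13/53 + 20/53 → 33/53
merge 20/53 + 33/53 → 1
L = 20/53 + 33/53 + 1 = 2 bits/symbol.

2 bits/symbol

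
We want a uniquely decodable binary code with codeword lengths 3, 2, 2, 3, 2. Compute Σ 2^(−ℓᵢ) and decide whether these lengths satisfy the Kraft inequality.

1; yes

With common denominator 2^3 = 8: Σ 2^(−ℓᵢ) = 1/8 + 2/8 + 2/8 + 1/8 + 2/8 = 8/8 = 1.
Kraft's inequality requires Σ ≤ 1; here Σ = 1 ≤ 1, so such a prefix code exists.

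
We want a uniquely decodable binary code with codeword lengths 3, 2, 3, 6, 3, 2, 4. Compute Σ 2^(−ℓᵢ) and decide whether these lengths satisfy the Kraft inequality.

With common denominator 2^6 = 64: Σ 2^(−ℓᵢ) = 8/64 + 16/64 + 8/64 + 1/64 + 8/64 + 16/64 + 4/64 = 61/64 = 0.953125.
Kraft's inequality requires Σ ≤ 1; here Σ = 0.953125 ≤ 1, so such a prefix code exists.

0.953125; yes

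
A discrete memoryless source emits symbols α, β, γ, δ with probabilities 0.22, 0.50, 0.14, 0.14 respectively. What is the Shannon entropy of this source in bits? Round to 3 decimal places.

1.775 bits

H = −Σ pᵢ log₂ pᵢ.
−0.22·log₂(0.22) = 0.4806
−0.50·log₂(0.50) = 0.5000
−0.14·log₂(0.14) = 0.3971
−0.14·log₂(0.14) = 0.3971
Sum ≈ 1.7748 → 1.775 bits.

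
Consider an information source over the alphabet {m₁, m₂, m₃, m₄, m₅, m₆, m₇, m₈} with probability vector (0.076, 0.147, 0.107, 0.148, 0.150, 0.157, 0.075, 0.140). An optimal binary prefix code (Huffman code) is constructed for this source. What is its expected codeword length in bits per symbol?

2.994 bits/symbol

Repeatedly combine the two least-probable nodes; the expected code length is the sum of the merged weights.
merge 3/40 + 19/250 → 151/1000
merge 107/1000 + 7/50 → 247/1000
merge 147/1000 + 37/250 → 59/200
merge 3/20 + 151/1000 → 301/1000
merge 157/1000 + 247/1000 → 101/250
merge 59/200 + 301/1000 → 149/250
merge 101/250 + 149/250 → 1
L = 151/1000 + 247/1000 + 59/200 + 301/1000 + 101/250 + 149/250 + 1 = 1497/500 = 2.994 bits/symbol.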